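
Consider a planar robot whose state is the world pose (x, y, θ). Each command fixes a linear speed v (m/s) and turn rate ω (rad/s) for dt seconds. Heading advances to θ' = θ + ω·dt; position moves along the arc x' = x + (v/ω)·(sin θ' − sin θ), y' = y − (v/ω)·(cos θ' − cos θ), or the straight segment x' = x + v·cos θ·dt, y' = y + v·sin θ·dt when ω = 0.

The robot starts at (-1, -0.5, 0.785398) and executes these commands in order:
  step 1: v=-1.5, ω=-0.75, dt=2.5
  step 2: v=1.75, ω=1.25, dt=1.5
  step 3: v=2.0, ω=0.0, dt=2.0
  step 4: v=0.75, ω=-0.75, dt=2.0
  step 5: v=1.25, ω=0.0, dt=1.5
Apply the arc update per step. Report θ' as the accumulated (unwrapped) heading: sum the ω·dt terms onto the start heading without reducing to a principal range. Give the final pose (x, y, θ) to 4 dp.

step 1: θ'=-1.0896 (R=2.0000) → pose (-4.1871, -0.0115, -1.0896)
step 2: θ'=0.7854 (R=1.4000) → pose (-1.9561, -0.3534, 0.7854)
step 3: θ'=0.7854 (straight) → pose (0.8723, 2.4750, 0.7854)
step 4: θ'=-0.7146 (R=-1.0000) → pose (2.2347, 2.5232, -0.7146)
step 5: θ'=-0.7146 (straight) → pose (3.6510, 1.2945, -0.7146)

(3.6510, 1.2945, -0.7146)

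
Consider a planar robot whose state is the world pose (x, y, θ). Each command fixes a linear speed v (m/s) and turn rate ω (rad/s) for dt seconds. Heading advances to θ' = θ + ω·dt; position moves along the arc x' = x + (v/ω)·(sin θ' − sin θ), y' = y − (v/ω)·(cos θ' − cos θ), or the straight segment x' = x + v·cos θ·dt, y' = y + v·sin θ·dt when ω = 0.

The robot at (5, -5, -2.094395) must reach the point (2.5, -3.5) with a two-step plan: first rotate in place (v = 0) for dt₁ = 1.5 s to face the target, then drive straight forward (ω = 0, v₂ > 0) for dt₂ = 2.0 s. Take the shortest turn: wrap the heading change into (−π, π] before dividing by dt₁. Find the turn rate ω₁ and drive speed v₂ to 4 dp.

ω₁ = -1.0584, v₂ = 1.4577

heading to target = atan2(-3.5−-5, 2.5−5) = 2.6012
Δθ = wrap(2.6012 − -2.0944) = -1.5876; ω₁ = Δθ/dt₁ = -1.0584
distance = √((2.5−5)² + (-3.5−-5)²) = 2.9155; v₂ = distance/dt₂ = 1.4577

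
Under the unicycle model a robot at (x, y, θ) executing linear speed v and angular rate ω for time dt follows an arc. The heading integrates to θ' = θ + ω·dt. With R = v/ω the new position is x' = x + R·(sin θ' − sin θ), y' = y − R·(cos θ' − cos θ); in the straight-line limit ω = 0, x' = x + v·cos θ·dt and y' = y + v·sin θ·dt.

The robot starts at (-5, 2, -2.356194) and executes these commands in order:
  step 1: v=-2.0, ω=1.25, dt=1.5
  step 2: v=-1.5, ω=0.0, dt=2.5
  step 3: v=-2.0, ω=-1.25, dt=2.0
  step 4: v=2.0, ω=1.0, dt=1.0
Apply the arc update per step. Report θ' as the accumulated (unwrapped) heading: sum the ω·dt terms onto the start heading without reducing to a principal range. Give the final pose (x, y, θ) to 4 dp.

(-9.7445, 8.1067, -1.9812)

step 1: θ'=-0.4812 (R=-1.6000) → pose (-5.3908, 4.5497, -0.4812)
step 2: θ'=-0.4812 (straight) → pose (-8.7150, 6.2853, -0.4812)
step 3: θ'=-2.9812 (R=1.6000) → pose (-8.2300, 9.2831, -2.9812)
step 4: θ'=-1.9812 (R=2.0000) → pose (-9.7445, 8.1067, -1.9812)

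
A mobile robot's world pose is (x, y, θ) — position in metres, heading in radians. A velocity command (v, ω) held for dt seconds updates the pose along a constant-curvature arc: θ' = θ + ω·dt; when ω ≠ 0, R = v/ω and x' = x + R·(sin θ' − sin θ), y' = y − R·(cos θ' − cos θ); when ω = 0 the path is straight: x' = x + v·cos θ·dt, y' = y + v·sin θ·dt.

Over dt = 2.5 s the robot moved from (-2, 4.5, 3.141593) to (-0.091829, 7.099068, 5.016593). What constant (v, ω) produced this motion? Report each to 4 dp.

Δθ = 5.016593 − 3.141593 = 1.875000
ω = Δθ/dt = 1.875000/2.5 = 0.7500
R = −Δy/(cos θ' − cos θ) = -2.0000
v = R·ω = -2.0000·0.7500 = -1.5000

v = -1.5000, ω = 0.7500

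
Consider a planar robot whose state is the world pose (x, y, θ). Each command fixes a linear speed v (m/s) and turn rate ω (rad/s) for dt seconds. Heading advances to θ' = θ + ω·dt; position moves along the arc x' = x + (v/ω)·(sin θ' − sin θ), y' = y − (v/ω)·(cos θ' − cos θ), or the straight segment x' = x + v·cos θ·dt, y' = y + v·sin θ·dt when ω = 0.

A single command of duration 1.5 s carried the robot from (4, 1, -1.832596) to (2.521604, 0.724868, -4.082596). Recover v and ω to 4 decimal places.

Δθ = -4.082596 − -1.832596 = -2.250000
ω = Δθ/dt = -2.250000/1.5 = -1.5000
R = Δx/(sin θ' − sin θ) = -0.8333
v = R·ω = -0.8333·-1.5000 = 1.2500

v = 1.2500, ω = -1.5000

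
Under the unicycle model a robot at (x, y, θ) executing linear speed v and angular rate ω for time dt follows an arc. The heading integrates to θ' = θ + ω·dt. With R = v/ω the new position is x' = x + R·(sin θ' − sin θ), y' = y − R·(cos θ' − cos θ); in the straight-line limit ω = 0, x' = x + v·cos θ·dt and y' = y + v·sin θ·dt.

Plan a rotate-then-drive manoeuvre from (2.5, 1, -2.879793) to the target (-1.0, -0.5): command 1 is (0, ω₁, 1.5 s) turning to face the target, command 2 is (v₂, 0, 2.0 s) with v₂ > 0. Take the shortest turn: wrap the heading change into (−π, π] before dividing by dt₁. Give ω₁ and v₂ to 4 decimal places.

ω₁ = 0.0954, v₂ = 1.9039

heading to target = atan2(-0.5−1, -1−2.5) = -2.7367
Δθ = wrap(-2.7367 − -2.8798) = 0.1431; ω₁ = Δθ/dt₁ = 0.0954
distance = √((-1−2.5)² + (-0.5−1)²) = 3.8079; v₂ = distance/dt₂ = 1.9039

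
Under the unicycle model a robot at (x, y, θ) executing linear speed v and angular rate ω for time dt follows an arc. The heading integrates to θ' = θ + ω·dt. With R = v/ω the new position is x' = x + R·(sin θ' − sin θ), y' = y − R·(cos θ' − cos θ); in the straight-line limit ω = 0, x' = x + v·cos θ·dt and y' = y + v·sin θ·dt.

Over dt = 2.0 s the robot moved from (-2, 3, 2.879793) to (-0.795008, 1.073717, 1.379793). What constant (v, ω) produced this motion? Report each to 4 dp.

Δθ = 1.379793 − 2.879793 = -1.500000
ω = Δθ/dt = -1.500000/2.0 = -0.7500
R = −Δy/(cos θ' − cos θ) = 1.6667
v = R·ω = 1.6667·-0.7500 = -1.2500

v = -1.2500, ω = -0.7500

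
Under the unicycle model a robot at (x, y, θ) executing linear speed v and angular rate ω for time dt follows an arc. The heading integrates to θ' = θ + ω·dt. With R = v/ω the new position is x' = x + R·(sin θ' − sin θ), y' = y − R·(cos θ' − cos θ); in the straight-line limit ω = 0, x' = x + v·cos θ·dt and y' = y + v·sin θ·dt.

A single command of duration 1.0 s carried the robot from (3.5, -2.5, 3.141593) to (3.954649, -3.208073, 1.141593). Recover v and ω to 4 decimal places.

v = -1.0000, ω = -2.0000

Δθ = 1.141593 − 3.141593 = -2.000000
ω = Δθ/dt = -2.000000/1.0 = -2.0000
R = −Δy/(cos θ' − cos θ) = 0.5000
v = R·ω = 0.5000·-2.0000 = -1.0000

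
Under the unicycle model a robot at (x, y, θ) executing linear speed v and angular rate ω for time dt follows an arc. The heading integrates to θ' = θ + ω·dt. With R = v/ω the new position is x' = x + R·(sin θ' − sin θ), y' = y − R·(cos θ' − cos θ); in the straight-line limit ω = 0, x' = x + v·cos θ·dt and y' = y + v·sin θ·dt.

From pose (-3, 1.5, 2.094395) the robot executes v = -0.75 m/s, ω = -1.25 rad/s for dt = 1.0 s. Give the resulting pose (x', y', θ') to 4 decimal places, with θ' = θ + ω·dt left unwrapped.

θ' = 2.0944 + -1.25·1.0 = 0.8444
R = v/ω = -0.75/-1.25 = 0.6000
x' = -3 + 0.6000·(sin 0.8444 − sin 2.0944) = -3.0711
y' = 1.5 − 0.6000·(cos 0.8444 − cos 2.0944) = 0.8015

(-3.0711, 0.8015, 0.8444)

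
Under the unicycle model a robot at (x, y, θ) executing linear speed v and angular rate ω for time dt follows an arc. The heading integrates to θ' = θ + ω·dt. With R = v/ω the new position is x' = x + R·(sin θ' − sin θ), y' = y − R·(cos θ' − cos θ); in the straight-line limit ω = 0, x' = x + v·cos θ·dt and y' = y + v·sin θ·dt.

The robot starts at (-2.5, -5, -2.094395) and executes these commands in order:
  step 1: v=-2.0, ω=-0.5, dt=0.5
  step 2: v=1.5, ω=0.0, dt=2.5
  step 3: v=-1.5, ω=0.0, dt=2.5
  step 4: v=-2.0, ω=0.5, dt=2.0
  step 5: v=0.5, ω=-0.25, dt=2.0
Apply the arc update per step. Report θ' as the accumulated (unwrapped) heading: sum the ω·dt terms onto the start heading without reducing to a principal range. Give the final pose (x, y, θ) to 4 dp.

step 1: θ'=-2.3444 (R=4.0000) → pose (-1.8975, -4.2051, -2.3444)
step 2: θ'=-2.3444 (straight) → pose (-4.5177, -6.8879, -2.3444)
step 3: θ'=-2.3444 (straight) → pose (-1.8975, -4.2051, -2.3444)
step 4: θ'=-1.3444 (R=-4.0000) → pose (-0.8612, -0.5124, -1.3444)
step 5: θ'=-1.8444 (R=-2.0000) → pose (-0.8845, -1.5017, -1.8444)

(-0.8845, -1.5017, -1.8444)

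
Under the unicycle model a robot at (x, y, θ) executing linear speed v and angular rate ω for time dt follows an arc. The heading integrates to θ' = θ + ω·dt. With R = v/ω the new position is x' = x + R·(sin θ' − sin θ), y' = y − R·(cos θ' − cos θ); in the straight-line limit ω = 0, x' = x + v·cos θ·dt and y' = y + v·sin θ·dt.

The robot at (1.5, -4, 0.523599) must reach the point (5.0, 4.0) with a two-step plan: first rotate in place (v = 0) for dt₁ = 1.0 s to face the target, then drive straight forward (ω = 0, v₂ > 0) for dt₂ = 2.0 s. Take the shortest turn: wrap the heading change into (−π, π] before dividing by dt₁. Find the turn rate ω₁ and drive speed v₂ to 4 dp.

heading to target = atan2(4−-4, 5−1.5) = 1.1584
Δθ = wrap(1.1584 − 0.5236) = 0.6348; ω₁ = Δθ/dt₁ = 0.6348
distance = √((5−1.5)² + (4−-4)²) = 8.7321; v₂ = distance/dt₂ = 4.3661

ω₁ = 0.6348, v₂ = 4.3661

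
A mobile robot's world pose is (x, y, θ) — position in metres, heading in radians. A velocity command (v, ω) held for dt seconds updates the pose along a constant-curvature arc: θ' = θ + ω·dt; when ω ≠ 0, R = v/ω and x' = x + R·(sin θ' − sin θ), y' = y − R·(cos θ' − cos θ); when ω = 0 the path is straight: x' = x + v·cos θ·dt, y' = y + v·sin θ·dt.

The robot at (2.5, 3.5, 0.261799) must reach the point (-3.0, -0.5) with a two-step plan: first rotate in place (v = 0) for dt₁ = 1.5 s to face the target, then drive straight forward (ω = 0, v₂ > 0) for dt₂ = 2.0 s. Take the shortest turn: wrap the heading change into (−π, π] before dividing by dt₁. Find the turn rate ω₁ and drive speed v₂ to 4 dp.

ω₁ = -1.8497, v₂ = 3.4004

heading to target = atan2(-0.5−3.5, -3−2.5) = -2.5128
Δθ = wrap(-2.5128 − 0.2618) = -2.7746; ω₁ = Δθ/dt₁ = -1.8497
distance = √((-3−2.5)² + (-0.5−3.5)²) = 6.8007; v₂ = distance/dt₂ = 3.4004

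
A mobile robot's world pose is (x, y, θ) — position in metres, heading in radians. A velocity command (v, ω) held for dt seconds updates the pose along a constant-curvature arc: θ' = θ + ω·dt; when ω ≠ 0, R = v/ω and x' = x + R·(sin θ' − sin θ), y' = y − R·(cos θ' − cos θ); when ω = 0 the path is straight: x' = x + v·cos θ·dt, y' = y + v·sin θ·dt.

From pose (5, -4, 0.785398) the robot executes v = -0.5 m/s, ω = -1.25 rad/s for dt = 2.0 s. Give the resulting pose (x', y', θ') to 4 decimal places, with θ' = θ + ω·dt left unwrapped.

(4.3213, -3.6598, -1.7146)

θ' = 0.7854 + -1.25·2.0 = -1.7146
R = v/ω = -0.5/-1.25 = 0.4000
x' = 5 + 0.4000·(sin -1.7146 − sin 0.7854) = 4.3213
y' = -4 − 0.4000·(cos -1.7146 − cos 0.7854) = -3.6598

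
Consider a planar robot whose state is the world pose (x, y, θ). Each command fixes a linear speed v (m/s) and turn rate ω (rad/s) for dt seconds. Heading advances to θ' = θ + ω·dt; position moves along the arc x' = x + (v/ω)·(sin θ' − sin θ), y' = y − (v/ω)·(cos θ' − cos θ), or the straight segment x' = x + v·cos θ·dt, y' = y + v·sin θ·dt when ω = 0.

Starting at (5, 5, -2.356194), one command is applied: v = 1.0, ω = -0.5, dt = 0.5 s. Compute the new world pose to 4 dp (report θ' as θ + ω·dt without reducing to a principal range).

(4.6062, 4.6941, -2.6062)

θ' = -2.3562 + -0.5·0.5 = -2.6062
R = v/ω = 1.0/-0.5 = -2.0000
x' = 5 + -2.0000·(sin -2.6062 − sin -2.3562) = 4.6062
y' = 5 − -2.0000·(cos -2.6062 − cos -2.3562) = 4.6941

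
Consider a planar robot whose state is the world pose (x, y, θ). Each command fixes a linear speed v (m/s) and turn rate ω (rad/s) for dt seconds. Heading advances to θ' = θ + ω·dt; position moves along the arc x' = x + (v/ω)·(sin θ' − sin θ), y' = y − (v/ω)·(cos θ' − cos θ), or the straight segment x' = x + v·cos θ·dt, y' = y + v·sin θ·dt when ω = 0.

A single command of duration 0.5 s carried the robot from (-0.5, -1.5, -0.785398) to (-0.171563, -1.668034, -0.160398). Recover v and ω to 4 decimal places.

v = 0.7500, ω = 1.2500

Δθ = -0.160398 − -0.785398 = 0.625000
ω = Δθ/dt = 0.625000/0.5 = 1.2500
R = Δx/(sin θ' − sin θ) = 0.6000
v = R·ω = 0.6000·1.2500 = 0.7500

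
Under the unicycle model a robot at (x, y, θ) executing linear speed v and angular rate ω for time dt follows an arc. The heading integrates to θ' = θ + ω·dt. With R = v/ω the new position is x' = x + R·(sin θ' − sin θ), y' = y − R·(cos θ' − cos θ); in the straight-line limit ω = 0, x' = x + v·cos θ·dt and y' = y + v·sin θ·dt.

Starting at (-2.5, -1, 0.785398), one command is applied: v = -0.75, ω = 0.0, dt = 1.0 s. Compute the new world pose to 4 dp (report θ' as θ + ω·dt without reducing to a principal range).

(-3.0303, -1.5303, 0.7854)

θ' = 0.7854 + 0.0·1.0 = 0.7854
ω = 0 → straight: x' = -2.5 + -0.75·cos(0.7854)·1.0 = -3.0303
y' = -1 + -0.75·sin(0.7854)·1.0 = -1.5303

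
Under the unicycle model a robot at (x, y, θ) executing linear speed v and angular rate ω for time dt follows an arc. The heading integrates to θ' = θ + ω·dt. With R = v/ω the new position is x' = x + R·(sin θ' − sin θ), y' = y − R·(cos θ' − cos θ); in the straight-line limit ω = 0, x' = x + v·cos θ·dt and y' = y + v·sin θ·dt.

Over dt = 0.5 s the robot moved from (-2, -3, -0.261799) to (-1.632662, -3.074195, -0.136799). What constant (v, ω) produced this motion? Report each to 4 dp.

Δθ = -0.136799 − -0.261799 = 0.125000
ω = Δθ/dt = 0.125000/0.5 = 0.2500
R = Δx/(sin θ' − sin θ) = 3.0000
v = R·ω = 3.0000·0.2500 = 0.7500

v = 0.7500, ω = 0.2500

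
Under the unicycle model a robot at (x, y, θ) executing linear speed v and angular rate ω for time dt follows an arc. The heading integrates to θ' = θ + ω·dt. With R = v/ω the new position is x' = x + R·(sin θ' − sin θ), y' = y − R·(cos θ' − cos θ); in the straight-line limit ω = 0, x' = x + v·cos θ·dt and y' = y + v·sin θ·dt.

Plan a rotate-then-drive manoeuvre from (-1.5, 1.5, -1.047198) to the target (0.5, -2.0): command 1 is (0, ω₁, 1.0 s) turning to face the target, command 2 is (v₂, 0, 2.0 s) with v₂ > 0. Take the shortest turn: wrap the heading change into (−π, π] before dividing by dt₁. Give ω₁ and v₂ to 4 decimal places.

heading to target = atan2(-2−1.5, 0.5−-1.5) = -1.0517
Δθ = wrap(-1.0517 − -1.0472) = -0.0045; ω₁ = Δθ/dt₁ = -0.0045
distance = √((0.5−-1.5)² + (-2−1.5)²) = 4.0311; v₂ = distance/dt₂ = 2.0156

ω₁ = -0.0045, v₂ = 2.0156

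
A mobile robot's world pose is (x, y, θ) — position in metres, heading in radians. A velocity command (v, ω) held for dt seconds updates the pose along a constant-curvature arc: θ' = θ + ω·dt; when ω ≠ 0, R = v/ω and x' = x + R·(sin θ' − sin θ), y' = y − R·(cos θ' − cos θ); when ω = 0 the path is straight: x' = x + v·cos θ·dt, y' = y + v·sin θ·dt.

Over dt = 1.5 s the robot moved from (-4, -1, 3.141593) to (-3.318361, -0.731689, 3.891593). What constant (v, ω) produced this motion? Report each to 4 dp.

Δθ = 3.891593 − 3.141593 = 0.750000
ω = Δθ/dt = 0.750000/1.5 = 0.5000
R = Δx/(sin θ' − sin θ) = -1.0000
v = R·ω = -1.0000·0.5000 = -0.5000

v = -0.5000, ω = 0.5000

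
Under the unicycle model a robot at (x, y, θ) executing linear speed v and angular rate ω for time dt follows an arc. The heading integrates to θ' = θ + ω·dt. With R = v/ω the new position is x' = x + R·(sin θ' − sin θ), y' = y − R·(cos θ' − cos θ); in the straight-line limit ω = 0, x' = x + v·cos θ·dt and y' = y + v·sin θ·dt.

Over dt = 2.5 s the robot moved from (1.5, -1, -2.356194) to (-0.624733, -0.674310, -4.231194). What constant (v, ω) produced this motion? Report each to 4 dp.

v = 1.0000, ω = -0.7500

Δθ = -4.231194 − -2.356194 = -1.875000
ω = Δθ/dt = -1.875000/2.5 = -0.7500
R = Δx/(sin θ' − sin θ) = -1.3333
v = R·ω = -1.3333·-0.7500 = 1.0000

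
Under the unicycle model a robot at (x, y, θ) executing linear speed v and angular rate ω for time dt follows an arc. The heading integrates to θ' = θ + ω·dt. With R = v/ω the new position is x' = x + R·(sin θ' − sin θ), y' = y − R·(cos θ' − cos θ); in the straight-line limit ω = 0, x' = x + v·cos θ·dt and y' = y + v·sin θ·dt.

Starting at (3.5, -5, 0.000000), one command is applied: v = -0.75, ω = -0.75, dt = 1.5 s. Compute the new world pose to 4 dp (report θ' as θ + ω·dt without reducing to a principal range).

θ' = 0.0000 + -0.75·1.5 = -1.1250
R = v/ω = -0.75/-0.75 = 1.0000
x' = 3.5 + 1.0000·(sin -1.1250 − sin 0.0000) = 2.5977
y' = -5 − 1.0000·(cos -1.1250 − cos 0.0000) = -4.4312

(2.5977, -4.4312, -1.1250)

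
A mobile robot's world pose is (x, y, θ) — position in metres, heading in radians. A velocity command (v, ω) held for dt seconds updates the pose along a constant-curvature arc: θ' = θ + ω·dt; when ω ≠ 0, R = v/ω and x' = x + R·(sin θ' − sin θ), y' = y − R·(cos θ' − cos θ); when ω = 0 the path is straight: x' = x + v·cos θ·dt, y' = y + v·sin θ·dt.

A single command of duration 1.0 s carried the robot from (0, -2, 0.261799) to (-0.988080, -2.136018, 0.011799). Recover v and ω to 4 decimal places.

Δθ = 0.011799 − 0.261799 = -0.250000
ω = Δθ/dt = -0.250000/1.0 = -0.2500
R = Δx/(sin θ' − sin θ) = 4.0000
v = R·ω = 4.0000·-0.2500 = -1.0000

v = -1.0000, ω = -0.2500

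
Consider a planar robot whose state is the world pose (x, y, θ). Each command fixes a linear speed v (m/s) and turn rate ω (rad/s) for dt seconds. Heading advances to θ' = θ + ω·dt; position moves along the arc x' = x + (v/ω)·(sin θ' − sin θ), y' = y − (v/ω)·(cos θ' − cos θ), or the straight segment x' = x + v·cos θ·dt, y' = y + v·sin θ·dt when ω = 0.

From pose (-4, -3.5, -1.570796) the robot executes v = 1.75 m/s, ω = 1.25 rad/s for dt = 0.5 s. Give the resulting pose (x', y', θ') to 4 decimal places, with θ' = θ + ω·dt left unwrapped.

θ' = -1.5708 + 1.25·0.5 = -0.9458
R = v/ω = 1.75/1.25 = 1.4000
x' = -4 + 1.4000·(sin -0.9458 − sin -1.5708) = -3.7353
y' = -3.5 − 1.4000·(cos -0.9458 − cos -1.5708) = -4.3191

(-3.7353, -4.3191, -0.9458)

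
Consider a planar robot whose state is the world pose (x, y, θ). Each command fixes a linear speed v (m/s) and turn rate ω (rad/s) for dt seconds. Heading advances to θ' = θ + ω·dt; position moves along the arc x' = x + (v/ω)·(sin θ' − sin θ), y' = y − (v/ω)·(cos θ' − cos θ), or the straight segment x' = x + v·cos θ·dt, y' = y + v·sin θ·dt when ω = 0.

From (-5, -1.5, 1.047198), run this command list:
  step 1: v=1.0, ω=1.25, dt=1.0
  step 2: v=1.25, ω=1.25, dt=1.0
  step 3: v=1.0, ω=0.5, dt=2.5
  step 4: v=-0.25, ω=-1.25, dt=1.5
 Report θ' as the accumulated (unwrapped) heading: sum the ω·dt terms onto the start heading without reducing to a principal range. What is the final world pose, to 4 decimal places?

step 1: θ'=2.2972 (R=0.8000) → pose (-5.0948, -0.5687, 2.2972)
step 2: θ'=3.5472 (R=1.0000) → pose (-6.2369, -0.3140, 3.5472)
step 3: θ'=4.7972 (R=2.0000) → pose (-7.4406, -2.3211, 4.7972)
step 4: θ'=2.9222 (R=0.2000) → pose (-7.1978, -2.1090, 2.9222)

(-7.1978, -2.1090, 2.9222)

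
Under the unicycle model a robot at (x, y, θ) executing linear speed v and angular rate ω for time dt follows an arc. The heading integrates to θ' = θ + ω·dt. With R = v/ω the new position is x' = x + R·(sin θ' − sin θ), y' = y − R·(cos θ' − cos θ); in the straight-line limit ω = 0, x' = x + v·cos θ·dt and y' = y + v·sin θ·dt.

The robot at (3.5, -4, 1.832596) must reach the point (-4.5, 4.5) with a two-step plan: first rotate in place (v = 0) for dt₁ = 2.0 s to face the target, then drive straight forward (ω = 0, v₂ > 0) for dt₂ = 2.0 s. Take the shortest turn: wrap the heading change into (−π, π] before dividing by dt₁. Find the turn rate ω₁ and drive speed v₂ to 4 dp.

ω₁ = 0.2467, v₂ = 5.8363

heading to target = atan2(4.5−-4, -4.5−3.5) = 2.3259
Δθ = wrap(2.3259 − 1.8326) = 0.4933; ω₁ = Δθ/dt₁ = 0.2467
distance = √((-4.5−3.5)² + (4.5−-4)²) = 11.6726; v₂ = distance/dt₂ = 5.8363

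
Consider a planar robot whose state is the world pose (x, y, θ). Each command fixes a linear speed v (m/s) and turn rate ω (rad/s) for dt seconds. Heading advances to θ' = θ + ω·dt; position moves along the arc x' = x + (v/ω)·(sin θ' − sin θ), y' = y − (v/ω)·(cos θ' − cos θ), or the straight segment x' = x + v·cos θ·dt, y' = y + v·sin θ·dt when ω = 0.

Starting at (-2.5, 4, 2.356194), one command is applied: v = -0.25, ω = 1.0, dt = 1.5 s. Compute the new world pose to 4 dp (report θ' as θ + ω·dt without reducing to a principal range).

(-2.1594, 3.9879, 3.8562)

θ' = 2.3562 + 1.0·1.5 = 3.8562
R = v/ω = -0.25/1.0 = -0.2500
x' = -2.5 + -0.2500·(sin 3.8562 − sin 2.3562) = -2.1594
y' = 4 − -0.2500·(cos 3.8562 − cos 2.3562) = 3.9879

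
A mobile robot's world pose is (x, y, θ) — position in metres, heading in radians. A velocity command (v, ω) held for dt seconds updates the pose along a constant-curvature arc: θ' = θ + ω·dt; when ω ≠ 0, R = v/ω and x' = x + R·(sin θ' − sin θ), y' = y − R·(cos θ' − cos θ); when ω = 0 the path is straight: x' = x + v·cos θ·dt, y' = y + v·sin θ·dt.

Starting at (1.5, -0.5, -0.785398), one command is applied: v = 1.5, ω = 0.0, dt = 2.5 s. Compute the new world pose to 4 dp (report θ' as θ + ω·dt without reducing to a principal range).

θ' = -0.7854 + 0.0·2.5 = -0.7854
ω = 0 → straight: x' = 1.5 + 1.5·cos(-0.7854)·2.5 = 4.1517
y' = -0.5 + 1.5·sin(-0.7854)·2.5 = -3.1516

(4.1517, -3.1516, -0.7854)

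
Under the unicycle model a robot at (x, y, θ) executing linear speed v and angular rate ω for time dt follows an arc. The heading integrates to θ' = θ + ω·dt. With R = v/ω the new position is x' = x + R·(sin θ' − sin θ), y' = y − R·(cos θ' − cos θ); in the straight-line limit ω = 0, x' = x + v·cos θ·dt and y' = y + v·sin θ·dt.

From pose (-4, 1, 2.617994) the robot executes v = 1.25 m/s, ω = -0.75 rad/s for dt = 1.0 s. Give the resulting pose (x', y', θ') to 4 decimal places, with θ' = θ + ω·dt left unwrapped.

θ' = 2.6180 + -0.75·1.0 = 1.8680
R = v/ω = 1.25/-0.75 = -1.6667
x' = -4 + -1.6667·(sin 1.8680 − sin 2.6180) = -4.7603
y' = 1 − -1.6667·(cos 1.8680 − cos 2.6180) = 1.9553

(-4.7603, 1.9553, 1.8680)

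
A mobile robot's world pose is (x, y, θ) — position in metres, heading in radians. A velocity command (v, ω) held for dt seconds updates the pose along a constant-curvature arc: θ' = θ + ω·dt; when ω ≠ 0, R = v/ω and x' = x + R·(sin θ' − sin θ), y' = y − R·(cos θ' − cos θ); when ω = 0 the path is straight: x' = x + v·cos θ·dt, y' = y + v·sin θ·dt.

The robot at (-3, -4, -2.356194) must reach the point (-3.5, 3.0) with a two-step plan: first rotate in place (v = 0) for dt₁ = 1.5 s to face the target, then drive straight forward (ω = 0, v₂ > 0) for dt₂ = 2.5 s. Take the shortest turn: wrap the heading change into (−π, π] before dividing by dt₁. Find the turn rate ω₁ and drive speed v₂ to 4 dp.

ω₁ = -1.5233, v₂ = 2.8071

heading to target = atan2(3−-4, -3.5−-3) = 1.6421
Δθ = wrap(1.6421 − -2.3562) = -2.2849; ω₁ = Δθ/dt₁ = -1.5233
distance = √((-3.5−-3)² + (3−-4)²) = 7.0178; v₂ = distance/dt₂ = 2.8071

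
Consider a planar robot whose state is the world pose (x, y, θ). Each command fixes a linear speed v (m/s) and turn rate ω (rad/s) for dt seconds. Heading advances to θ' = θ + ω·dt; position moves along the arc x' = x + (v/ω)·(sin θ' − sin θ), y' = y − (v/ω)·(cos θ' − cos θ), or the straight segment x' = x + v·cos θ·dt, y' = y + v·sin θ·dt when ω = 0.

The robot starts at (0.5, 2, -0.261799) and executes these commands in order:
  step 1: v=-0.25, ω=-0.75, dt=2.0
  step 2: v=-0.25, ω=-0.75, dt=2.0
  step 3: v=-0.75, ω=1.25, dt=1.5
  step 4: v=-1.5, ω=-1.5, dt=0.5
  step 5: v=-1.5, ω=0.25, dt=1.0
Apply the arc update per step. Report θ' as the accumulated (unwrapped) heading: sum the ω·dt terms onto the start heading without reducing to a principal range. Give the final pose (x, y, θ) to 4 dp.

step 1: θ'=-1.7618 (R=0.3333) → pose (0.2590, 2.3853, -1.7618)
step 2: θ'=-3.2618 (R=0.3333) → pose (0.6262, 2.6529, -3.2618)
step 3: θ'=-1.3868 (R=-0.6000) → pose (1.2881, 3.3584, -1.3868)
step 4: θ'=-2.1368 (R=1.0000) → pose (1.4271, 4.0776, -2.1368)
step 5: θ'=-1.8868 (R=-6.0000) → pose (2.0657, 5.4305, -1.8868)

(2.0657, 5.4305, -1.8868)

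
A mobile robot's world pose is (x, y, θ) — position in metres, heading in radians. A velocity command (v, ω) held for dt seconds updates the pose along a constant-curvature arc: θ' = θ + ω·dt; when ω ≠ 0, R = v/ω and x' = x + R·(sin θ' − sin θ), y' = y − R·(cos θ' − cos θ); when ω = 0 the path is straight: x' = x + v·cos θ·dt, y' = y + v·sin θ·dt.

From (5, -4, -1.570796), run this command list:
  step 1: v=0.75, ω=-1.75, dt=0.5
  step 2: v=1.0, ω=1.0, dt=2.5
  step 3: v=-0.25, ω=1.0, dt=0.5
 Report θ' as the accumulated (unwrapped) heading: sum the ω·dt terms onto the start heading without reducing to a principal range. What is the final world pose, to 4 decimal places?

step 1: θ'=-2.4458 (R=-0.4286) → pose (4.8461, -4.3289, -2.4458)
step 2: θ'=0.0542 (R=1.0000) → pose (5.5413, -6.0950, 0.0542)
step 3: θ'=0.5542 (R=-0.2500) → pose (5.4233, -6.1321, 0.5542)

(5.4233, -6.1321, 0.5542)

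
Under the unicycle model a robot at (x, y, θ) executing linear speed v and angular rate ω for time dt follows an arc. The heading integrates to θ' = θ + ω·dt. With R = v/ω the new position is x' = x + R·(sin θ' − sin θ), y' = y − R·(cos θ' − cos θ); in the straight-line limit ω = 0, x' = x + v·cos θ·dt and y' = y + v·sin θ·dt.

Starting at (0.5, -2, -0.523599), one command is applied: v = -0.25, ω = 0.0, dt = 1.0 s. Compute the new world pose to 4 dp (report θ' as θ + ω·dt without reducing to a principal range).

θ' = -0.5236 + 0.0·1.0 = -0.5236
ω = 0 → straight: x' = 0.5 + -0.25·cos(-0.5236)·1.0 = 0.2835
y' = -2 + -0.25·sin(-0.5236)·1.0 = -1.8750

(0.2835, -1.8750, -0.5236)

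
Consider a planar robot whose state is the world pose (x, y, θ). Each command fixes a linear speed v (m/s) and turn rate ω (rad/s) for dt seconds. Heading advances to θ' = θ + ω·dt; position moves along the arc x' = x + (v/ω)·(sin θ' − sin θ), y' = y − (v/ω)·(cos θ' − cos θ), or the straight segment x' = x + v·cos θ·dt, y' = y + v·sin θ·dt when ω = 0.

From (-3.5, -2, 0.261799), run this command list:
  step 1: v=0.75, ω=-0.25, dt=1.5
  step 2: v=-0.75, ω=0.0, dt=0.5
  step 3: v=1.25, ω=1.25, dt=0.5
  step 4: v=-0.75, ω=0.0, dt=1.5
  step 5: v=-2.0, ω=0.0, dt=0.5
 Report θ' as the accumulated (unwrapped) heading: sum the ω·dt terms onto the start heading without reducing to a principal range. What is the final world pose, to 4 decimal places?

step 1: θ'=-0.1132 (R=-3.0000) → pose (-2.3847, -1.9170, -0.1132)
step 2: θ'=-0.1132 (straight) → pose (-2.7573, -1.8746, -0.1132)
step 3: θ'=0.5118 (R=1.0000) → pose (-2.1546, -1.7529, 0.5118)
step 4: θ'=0.5118 (straight) → pose (-3.1354, -2.3038, 0.5118)
step 5: θ'=0.5118 (straight) → pose (-4.0073, -2.7936, 0.5118)

(-4.0073, -2.7936, 0.5118)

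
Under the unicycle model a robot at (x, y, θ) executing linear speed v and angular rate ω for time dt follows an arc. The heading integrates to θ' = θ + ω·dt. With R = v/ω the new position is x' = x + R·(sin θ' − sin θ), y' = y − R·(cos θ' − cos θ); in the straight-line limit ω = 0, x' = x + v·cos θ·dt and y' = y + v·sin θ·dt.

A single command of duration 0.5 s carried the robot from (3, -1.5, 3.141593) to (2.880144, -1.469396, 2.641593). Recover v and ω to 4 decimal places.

v = 0.2500, ω = -1.0000

Δθ = 2.641593 − 3.141593 = -0.500000
ω = Δθ/dt = -0.500000/0.5 = -1.0000
R = Δx/(sin θ' − sin θ) = -0.2500
v = R·ω = -0.2500·-1.0000 = 0.2500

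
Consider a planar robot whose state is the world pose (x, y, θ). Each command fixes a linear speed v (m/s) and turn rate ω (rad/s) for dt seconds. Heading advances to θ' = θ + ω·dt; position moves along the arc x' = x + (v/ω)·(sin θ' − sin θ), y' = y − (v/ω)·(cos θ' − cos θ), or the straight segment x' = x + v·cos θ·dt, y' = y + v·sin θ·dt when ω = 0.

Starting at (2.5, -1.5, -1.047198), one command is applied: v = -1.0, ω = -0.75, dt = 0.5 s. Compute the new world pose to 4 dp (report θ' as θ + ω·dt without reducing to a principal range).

(2.3361, -1.0307, -1.4222)

θ' = -1.0472 + -0.75·0.5 = -1.4222
R = v/ω = -1.0/-0.75 = 1.3333
x' = 2.5 + 1.3333·(sin -1.4222 − sin -1.0472) = 2.3361
y' = -1.5 − 1.3333·(cos -1.4222 − cos -1.0472) = -1.0307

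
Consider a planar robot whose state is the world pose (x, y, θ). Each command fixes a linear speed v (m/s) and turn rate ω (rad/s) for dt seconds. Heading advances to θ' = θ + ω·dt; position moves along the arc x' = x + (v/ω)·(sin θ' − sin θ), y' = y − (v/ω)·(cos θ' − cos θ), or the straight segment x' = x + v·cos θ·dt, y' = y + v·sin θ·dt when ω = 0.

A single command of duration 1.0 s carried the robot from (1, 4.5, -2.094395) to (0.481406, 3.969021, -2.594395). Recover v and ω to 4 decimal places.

v = 0.7500, ω = -0.5000

Δθ = -2.594395 − -2.094395 = -0.500000
ω = Δθ/dt = -0.500000/1.0 = -0.5000
R = −Δy/(cos θ' − cos θ) = -1.5000
v = R·ω = -1.5000·-0.5000 = 0.7500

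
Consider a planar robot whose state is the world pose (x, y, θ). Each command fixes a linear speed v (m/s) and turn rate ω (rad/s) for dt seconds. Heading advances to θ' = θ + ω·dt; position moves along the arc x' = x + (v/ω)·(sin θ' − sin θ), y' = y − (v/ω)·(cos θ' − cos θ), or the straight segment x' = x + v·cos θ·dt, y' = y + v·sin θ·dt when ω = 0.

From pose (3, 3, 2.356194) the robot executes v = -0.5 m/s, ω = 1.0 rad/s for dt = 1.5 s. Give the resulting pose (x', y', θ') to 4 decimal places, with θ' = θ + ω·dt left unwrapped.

(3.6812, 2.9759, 3.8562)

θ' = 2.3562 + 1.0·1.5 = 3.8562
R = v/ω = -0.5/1.0 = -0.5000
x' = 3 + -0.5000·(sin 3.8562 − sin 2.3562) = 3.6812
y' = 3 − -0.5000·(cos 3.8562 − cos 2.3562) = 2.9759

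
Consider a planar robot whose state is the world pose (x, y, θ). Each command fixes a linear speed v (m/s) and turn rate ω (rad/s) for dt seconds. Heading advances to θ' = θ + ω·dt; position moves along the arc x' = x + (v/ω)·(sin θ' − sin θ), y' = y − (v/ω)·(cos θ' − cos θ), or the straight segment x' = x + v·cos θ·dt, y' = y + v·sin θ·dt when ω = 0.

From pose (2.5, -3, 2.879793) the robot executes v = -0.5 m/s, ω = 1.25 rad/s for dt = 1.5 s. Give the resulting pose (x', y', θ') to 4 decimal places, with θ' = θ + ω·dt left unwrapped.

θ' = 2.8798 + 1.25·1.5 = 4.7548
R = v/ω = -0.5/1.25 = -0.4000
x' = 2.5 + -0.4000·(sin 4.7548 − sin 2.8798) = 3.0032
y' = -3 − -0.4000·(cos 4.7548 − cos 2.8798) = -2.5967

(3.0032, -2.5967, 4.7548)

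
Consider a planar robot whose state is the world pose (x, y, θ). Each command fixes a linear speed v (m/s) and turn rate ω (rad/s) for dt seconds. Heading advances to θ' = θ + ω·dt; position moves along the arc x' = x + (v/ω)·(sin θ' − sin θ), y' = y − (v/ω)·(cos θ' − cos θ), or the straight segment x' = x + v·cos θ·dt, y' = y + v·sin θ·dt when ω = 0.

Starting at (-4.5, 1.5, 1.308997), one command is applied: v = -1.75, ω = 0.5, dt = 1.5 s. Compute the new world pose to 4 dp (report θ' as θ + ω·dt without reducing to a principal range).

θ' = 1.3090 + 0.5·1.5 = 2.0590
R = v/ω = -1.75/0.5 = -3.5000
x' = -4.5 + -3.5000·(sin 2.0590 − sin 1.3090) = -4.2104
y' = 1.5 − -3.5000·(cos 2.0590 − cos 1.3090) = -1.0475

(-4.2104, -1.0475, 2.0590)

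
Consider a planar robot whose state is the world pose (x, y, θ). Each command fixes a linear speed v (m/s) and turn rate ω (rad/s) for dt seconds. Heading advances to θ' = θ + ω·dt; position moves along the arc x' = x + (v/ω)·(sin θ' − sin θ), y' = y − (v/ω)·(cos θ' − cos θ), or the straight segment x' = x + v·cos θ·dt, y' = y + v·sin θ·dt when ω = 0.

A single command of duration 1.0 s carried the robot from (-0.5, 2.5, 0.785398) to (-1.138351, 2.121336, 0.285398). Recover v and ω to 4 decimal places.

v = -0.7500, ω = -0.5000

Δθ = 0.285398 − 0.785398 = -0.500000
ω = Δθ/dt = -0.500000/1.0 = -0.5000
R = Δx/(sin θ' − sin θ) = 1.5000
v = R·ω = 1.5000·-0.5000 = -0.7500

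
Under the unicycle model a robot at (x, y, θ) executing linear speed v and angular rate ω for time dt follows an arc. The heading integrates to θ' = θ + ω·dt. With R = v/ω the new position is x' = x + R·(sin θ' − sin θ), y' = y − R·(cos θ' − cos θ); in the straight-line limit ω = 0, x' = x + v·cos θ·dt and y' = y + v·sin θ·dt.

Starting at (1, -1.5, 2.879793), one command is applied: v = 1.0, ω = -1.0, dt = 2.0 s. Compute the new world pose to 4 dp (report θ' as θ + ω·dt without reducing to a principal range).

(0.4882, 0.1032, 0.8798)

θ' = 2.8798 + -1.0·2.0 = 0.8798
R = v/ω = 1.0/-1.0 = -1.0000
x' = 1 + -1.0000·(sin 0.8798 − sin 2.8798) = 0.4882
y' = -1.5 − -1.0000·(cos 0.8798 − cos 2.8798) = 0.1032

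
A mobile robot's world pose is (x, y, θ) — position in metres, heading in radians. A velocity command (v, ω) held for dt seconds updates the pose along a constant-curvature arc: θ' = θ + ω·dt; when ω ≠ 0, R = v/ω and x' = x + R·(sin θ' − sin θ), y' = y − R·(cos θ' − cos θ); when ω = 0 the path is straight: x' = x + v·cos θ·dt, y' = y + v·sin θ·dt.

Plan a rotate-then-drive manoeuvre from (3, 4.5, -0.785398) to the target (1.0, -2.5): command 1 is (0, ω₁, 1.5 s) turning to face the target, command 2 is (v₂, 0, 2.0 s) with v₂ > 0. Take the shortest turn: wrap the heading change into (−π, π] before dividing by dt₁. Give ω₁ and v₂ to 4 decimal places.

ω₁ = -0.7091, v₂ = 3.6401

heading to target = atan2(-2.5−4.5, 1−3) = -1.8491
Δθ = wrap(-1.8491 − -0.7854) = -1.0637; ω₁ = Δθ/dt₁ = -0.7091
distance = √((1−3)² + (-2.5−4.5)²) = 7.2801; v₂ = distance/dt₂ = 3.6401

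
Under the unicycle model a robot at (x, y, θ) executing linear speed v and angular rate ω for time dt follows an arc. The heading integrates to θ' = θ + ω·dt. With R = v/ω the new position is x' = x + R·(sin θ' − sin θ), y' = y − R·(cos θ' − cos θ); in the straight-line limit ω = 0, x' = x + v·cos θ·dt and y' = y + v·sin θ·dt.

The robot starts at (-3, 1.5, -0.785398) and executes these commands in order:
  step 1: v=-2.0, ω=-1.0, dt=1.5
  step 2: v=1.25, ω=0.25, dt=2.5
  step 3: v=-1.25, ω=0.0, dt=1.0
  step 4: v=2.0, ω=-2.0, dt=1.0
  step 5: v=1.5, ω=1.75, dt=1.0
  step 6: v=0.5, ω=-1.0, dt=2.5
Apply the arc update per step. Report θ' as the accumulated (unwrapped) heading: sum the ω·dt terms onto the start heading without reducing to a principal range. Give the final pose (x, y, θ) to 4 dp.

(-7.8617, 1.4207, -4.4104)

step 1: θ'=-2.2854 (R=2.0000) → pose (-3.0965, 4.2248, -2.2854)
step 2: θ'=-1.6604 (R=5.0000) → pose (-4.2997, 1.3957, -1.6604)
step 3: θ'=-1.6604 (straight) → pose (-4.1878, 2.6407, -1.6604)
step 4: θ'=-3.6604 (R=-1.0000) → pose (-5.6796, 1.8617, -3.6604)
step 5: θ'=-1.9104 (R=0.8571) → pose (-6.9128, 1.4029, -1.9104)
step 6: θ'=-4.4104 (R=-0.5000) → pose (-7.8617, 1.4207, -4.4104)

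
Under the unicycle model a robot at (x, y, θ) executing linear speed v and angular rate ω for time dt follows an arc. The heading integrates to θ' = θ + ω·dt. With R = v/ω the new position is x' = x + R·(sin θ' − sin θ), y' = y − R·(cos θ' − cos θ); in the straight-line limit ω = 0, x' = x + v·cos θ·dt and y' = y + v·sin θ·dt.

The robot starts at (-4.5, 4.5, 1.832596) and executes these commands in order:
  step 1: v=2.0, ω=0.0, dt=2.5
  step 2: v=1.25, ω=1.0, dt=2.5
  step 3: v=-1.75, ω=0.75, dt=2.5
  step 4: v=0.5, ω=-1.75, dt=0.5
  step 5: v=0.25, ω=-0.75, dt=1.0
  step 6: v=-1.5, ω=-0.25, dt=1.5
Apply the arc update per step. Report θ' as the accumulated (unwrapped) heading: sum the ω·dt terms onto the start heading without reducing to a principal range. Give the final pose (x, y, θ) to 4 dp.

(-9.1852, 14.4307, 4.2076)

step 1: θ'=1.8326 (straight) → pose (-5.7941, 9.3296, 1.8326)
step 2: θ'=4.3326 (R=1.2500) → pose (-8.1624, 9.4695, 4.3326)
step 3: θ'=6.2076 (R=-2.3333) → pose (-10.1533, 12.6612, 6.2076)
step 4: θ'=5.3326 (R=-0.2857) → pose (-9.9424, 12.5424, 5.3326)
step 5: θ'=4.5826 (R=-0.3333) → pose (-9.8831, 12.3055, 4.5826)
step 6: θ'=4.2076 (R=6.0000) → pose (-9.1852, 14.4307, 4.2076)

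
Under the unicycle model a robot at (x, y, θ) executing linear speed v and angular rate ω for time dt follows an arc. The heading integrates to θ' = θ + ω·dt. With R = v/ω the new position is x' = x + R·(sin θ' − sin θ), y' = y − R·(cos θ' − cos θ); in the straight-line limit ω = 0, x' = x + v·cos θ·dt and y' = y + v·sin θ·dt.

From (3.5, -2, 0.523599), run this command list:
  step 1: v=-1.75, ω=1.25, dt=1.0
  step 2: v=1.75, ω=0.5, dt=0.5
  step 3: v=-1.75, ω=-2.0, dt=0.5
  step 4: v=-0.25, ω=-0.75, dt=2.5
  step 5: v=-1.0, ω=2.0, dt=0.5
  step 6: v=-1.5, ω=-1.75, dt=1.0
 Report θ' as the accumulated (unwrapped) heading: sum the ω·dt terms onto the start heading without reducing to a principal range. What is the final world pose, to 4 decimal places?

(0.5390, -2.5135, -1.6014)

step 1: θ'=1.7736 (R=-1.4000) → pose (2.8287, -3.4944, 1.7736)
step 2: θ'=2.0236 (R=3.5000) → pose (2.5477, -2.6682, 2.0236)
step 3: θ'=1.0236 (R=0.8750) → pose (2.5081, -3.5062, 1.0236)
step 4: θ'=-0.8514 (R=0.3333) → pose (1.9727, -3.5524, -0.8514)
step 5: θ'=0.1486 (R=-0.5000) → pose (1.5226, -3.3874, 0.1486)
step 6: θ'=-1.6014 (R=0.8571) → pose (0.5390, -2.5135, -1.6014)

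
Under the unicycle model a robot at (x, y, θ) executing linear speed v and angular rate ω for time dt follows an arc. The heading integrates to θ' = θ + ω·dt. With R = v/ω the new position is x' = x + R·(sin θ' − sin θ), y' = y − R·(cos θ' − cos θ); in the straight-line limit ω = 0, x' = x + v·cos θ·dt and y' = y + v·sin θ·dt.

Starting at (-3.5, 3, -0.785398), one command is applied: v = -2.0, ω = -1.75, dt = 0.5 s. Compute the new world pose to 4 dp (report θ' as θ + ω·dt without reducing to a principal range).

θ' = -0.7854 + -1.75·0.5 = -1.6604
R = v/ω = -2.0/-1.75 = 1.1429
x' = -3.5 + 1.1429·(sin -1.6604 − sin -0.7854) = -3.8302
y' = 3 − 1.1429·(cos -1.6604 − cos -0.7854) = 3.9104

(-3.8302, 3.9104, -1.6604)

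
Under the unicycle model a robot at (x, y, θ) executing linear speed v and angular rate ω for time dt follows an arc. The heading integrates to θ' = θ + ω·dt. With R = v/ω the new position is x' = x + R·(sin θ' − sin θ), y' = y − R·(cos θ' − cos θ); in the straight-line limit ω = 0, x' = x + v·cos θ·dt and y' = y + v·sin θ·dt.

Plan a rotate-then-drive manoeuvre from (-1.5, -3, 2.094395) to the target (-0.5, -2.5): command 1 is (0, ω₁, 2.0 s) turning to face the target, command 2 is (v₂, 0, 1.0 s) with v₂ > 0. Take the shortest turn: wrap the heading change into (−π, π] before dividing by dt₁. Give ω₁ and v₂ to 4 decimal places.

ω₁ = -0.8154, v₂ = 1.1180

heading to target = atan2(-2.5−-3, -0.5−-1.5) = 0.4636
Δθ = wrap(0.4636 − 2.0944) = -1.6307; ω₁ = Δθ/dt₁ = -0.8154
distance = √((-0.5−-1.5)² + (-2.5−-3)²) = 1.1180; v₂ = distance/dt₂ = 1.1180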